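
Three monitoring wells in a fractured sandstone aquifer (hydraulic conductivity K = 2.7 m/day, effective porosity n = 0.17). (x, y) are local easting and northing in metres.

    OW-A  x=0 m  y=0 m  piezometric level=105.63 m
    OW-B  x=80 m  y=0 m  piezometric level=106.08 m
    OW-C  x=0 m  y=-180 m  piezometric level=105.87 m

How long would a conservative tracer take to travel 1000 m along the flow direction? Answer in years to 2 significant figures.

30 years

∂h/∂x = (106.08 − 105.63) / (80 − 0) = +0.005625
∂h/∂y = (105.87 − 105.63) / (-180 − 0) = -0.001333
|∇h| = √(0.005625² + -0.001333²) = 0.005781
Seepage velocity v = K·i/n = 2.7 × 0.005781 / 0.17 = 0.09182 m/day.
t = 1000 / 0.09182 = 1.089e+04 days = 29.8 years.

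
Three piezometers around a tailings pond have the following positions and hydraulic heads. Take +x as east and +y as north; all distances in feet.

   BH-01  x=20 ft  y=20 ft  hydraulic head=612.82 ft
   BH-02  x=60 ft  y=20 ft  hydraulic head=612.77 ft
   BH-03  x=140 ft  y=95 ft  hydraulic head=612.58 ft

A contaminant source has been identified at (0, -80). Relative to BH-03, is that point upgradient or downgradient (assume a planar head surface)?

Differences from BH-01: to BH-02 (Δx, Δy, Δh) = (40, 0, -0.05); to BH-03 = (120, 75, -0.24).
Solve a·Δx + b·Δy = Δh: det = 40·75 − 120·0 = 3000.
∂h/∂x = [(-0.05)·75 − (-0.24)·0] / 3000 = -0.001250
∂h/∂y = [40·(-0.24) − 120·(-0.05)] / 3000 = -0.001200
Head at (0, -80) = 612.82 + (-0.001250)·(-20) + (-0.001200)·(-100) = 612.96 ft.
That is higher than the 612.58 ft at BH-03, so the point is upgradient.

upgradient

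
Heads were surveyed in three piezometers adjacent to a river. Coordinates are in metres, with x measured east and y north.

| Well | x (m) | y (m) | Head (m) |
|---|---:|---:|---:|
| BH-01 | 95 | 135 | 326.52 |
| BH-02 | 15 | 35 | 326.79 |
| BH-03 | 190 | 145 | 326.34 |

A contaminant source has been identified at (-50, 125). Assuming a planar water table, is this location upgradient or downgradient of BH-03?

upgradient

Taking BH-01 as reference: BH-02−BH-01 = (-80, -100, +0.27); BH-03−BH-01 = (95, 10, -0.18).
Solve a·Δx + b·Δy = Δh: det = (-80)·10 − 95·(-100) = 8700.
∂h/∂x = [(+0.27)·10 − (-0.18)·(-100)] / 8700 = -0.001759
∂h/∂y = [(-80)·(-0.18) − 95·(+0.27)] / 8700 = -0.001293
Head at (-50, 125) = 326.52 + (-0.001759)·(-145) + (-0.001293)·(-10) = 326.79 m.
That is higher than the 326.34 m at BH-03, so the point is upgradient.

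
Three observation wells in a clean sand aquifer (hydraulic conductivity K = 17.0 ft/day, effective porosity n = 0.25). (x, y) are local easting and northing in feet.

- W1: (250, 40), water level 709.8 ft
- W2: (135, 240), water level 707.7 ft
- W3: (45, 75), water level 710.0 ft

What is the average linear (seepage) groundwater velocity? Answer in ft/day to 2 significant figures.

0.86 ft/day

With h = a·x + b·y + c and W1 as origin, the differences give:
  (-115)·a + 200·b = -2.1
  (-205)·a + 35·b = +0.2
Eliminate b (×35 and ×200, subtract): 36975·a = -113.50 → a = ∂h/∂x = -0.003070
Back-substitute: b = ∂h/∂y = -0.01227.
|∇h| = √(-0.003070² + -0.01227²) = 0.01265
Seepage velocity v = K·i/n = 17.0 × 0.01265 / 0.25 = 0.8602 ft/day.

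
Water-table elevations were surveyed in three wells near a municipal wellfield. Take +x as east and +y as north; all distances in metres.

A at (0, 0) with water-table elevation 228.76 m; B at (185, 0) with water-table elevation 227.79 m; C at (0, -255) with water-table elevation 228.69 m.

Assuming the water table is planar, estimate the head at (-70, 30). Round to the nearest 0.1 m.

∂h/∂x = (227.79 − 228.76) / (185 − 0) = -0.005243
∂h/∂y = (228.69 − 228.76) / (-255 − 0) = +0.0002745
h(-70, 30) = 228.76 + (-0.005243)·(-70) + (+0.0002745)·(30) = 228.76 +0.367 +0.008 = 229.135 m.

229.1 m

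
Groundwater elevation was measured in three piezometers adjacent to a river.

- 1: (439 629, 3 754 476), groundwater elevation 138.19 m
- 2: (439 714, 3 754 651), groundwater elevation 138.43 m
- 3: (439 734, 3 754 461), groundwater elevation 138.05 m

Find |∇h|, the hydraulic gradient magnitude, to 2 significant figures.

Taking 1 as reference: 2−1 = (85, 175, +0.24); 3−1 = (105, -15, -0.14).
Determinant of the coordinate differences = 85·(-15) − 105·175 = -19650.
∂h/∂x = [(+0.24)·(-15) − (-0.14)·175] / -19650 = -0.001064
∂h/∂y = [85·(-0.14) − 105·(+0.24)] / -19650 = +0.001888
|∇h| = √(-0.001064² + 0.001888²) = 0.002167

0.0022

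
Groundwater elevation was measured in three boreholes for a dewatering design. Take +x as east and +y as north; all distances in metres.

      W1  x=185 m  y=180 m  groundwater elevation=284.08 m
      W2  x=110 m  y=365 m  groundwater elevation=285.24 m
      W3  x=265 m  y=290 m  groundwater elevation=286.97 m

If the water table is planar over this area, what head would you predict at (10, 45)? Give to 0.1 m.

279.2 m

With h = a·x + b·y + c and W1 as origin, the differences give:
  (-75)·a + 185·b = +1.16
  80·a + 110·b = +2.89
Eliminate b (×110 and ×185, subtract): -23050·a = -407.050 → a = ∂h/∂x = +0.01766
Back-substitute: b = ∂h/∂y = +0.01343.
h(10, 45) = 284.08 + (+0.01766)·(-175) + (+0.01343)·(-135) = 284.08 -3.090 -1.813 = 279.177 m.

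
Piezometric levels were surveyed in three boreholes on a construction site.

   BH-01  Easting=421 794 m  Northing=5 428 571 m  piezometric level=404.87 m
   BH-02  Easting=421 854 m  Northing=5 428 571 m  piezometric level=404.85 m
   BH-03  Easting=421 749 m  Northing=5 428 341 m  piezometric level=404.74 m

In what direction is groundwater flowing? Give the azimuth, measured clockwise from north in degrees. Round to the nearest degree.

Taking BH-01 as reference: BH-02−BH-01 = (60, 0, -0.02); BH-03−BH-01 = (-45, -230, -0.13).
Solve a·Δx + b·Δy = Δh: det = 60·(-230) − (-45)·0 = -13800.
∂h/∂x = [(-0.02)·(-230) − (-0.13)·0] / -13800 = -0.0003333
∂h/∂y = [60·(-0.13) − (-45)·(-0.02)] / -13800 = +0.0006304
Flow direction (−∇h) has components (+0.0003333 E, -0.0006304 N).
Azimuth = atan2(E, N) = atan2(+0.0003333, -0.0006304) = 152.1° ≈ 152°.

152°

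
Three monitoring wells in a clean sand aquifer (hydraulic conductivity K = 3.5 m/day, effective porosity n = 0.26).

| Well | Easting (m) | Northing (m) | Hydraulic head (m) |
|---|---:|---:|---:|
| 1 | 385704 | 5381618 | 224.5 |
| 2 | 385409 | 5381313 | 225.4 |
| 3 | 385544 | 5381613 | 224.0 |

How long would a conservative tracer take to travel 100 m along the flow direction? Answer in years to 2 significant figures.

Taking 1 as reference: 2−1 = (-295, -305, +0.9); 3−1 = (-160, -5, -0.5).
Determinant of the coordinate differences = (-295)·(-5) − (-160)·(-305) = -47325.
∂h/∂x = [(+0.9)·(-5) − (-0.5)·(-305)] / -47325 = +0.003317
∂h/∂y = [(-295)·(-0.5) − (-160)·(+0.9)] / -47325 = -0.006160
|∇h| = √(0.003317² + -0.006160²) = 0.006996
Seepage velocity v = K·i/n = 3.5 × 0.006996 / 0.26 = 0.09418 m/day.
t = 100 / 0.09418 = 1062 days = 2.91 years.

2.9 years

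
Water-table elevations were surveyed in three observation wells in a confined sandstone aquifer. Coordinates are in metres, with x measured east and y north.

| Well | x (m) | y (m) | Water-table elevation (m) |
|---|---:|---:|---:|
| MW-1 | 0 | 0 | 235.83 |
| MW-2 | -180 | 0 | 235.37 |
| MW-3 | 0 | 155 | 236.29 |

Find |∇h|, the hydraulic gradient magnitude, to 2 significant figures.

0.0039

∂h/∂x = (235.37 − 235.83) / (-180 − 0) = +0.002556
∂h/∂y = (236.29 − 235.83) / (155 − 0) = +0.002968
|∇h| = √(0.002556² + 0.002968²) = 0.003917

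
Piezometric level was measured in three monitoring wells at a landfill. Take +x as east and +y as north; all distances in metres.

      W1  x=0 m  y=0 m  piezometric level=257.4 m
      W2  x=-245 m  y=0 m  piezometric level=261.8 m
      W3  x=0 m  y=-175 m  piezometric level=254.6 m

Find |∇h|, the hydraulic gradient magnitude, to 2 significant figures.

0.024

∂h/∂x = (261.8 − 257.4) / (-245 − 0) = -0.01796
∂h/∂y = (254.6 − 257.4) / (-175 − 0) = +0.01600
|∇h| = √(-0.01796² + 0.01600²) = 0.02405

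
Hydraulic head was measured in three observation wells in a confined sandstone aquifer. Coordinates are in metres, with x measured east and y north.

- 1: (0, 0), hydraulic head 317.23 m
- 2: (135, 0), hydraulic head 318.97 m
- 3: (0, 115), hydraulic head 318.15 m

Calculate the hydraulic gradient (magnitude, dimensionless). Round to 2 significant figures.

∂h/∂x = (318.97 − 317.23) / (135 − 0) = +0.01289
∂h/∂y = (318.15 − 317.23) / (115 − 0) = +0.008000
|∇h| = √(0.01289² + 0.008000²) = 0.01517

0.015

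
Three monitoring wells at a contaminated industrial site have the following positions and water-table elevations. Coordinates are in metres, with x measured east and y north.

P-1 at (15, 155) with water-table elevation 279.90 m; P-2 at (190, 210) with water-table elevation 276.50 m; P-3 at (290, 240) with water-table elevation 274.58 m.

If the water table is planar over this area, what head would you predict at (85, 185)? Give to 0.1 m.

278.4 m

With h = a·x + b·y + c and P-1 as origin, the differences give:
  175·a + 55·b = -3.40
  275·a + 85·b = -5.32
Eliminate b (×85 and ×55, subtract): -250·a = 3.600 → a = ∂h/∂x = -0.01440
Back-substitute: b = ∂h/∂y = -0.01600.
h(85, 185) = 279.90 + (-0.01440)·(70) + (-0.01600)·(30) = 279.90 -1.008 -0.480 = 278.412 m.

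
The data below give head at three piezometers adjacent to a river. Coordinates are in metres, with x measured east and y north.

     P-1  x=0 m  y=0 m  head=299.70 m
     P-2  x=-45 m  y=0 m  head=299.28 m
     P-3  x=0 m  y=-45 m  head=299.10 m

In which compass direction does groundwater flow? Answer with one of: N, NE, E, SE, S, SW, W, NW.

SW

∂h/∂x = (299.28 − 299.70) / (-45 − 0) = +0.009333
∂h/∂y = (299.10 − 299.70) / (-45 − 0) = +0.01333
Flow = −∇h = (-0.009333 east, -0.01333 north), which points southwest.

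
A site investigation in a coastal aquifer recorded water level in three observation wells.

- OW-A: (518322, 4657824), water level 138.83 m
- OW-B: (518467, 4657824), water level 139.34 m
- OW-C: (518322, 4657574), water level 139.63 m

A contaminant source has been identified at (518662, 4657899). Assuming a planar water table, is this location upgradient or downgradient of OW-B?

upgradient

∂h/∂x = (139.34 − 138.83) / (518467 − 518322) = +0.003517
∂h/∂y = (139.63 − 138.83) / (4657574 − 4657824) = -0.003200
Head at (518662, 4657899) = 138.83 + (+0.003517)·(340) + (-0.003200)·(75) = 139.79 m.
That is higher than the 139.34 m at OW-B, so the point is upgradient.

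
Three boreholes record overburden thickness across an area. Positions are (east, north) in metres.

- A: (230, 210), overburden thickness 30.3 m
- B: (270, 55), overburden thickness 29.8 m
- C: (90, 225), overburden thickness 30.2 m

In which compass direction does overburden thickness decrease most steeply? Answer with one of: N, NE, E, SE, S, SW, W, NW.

S

With d = a·x + b·y + c and A as origin, the differences give:
  40·a + (-155)·b = -0.5
  (-140)·a + 15·b = -0.1
Eliminate b (×15 and ×(-155), subtract): -21100·a = -23.00 → a = ∂d/∂x = +0.001090
Back-substitute: b = ∂d/∂y = +0.003507.
Steepest decrease is along −∇f = (-0.001090 E, -0.003507 N) → south.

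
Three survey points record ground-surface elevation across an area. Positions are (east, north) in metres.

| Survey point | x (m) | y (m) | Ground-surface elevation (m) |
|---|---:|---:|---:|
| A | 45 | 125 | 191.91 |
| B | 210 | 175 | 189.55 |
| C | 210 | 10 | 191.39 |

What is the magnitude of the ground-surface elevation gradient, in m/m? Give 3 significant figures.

With z = a·x + b·y + c and A as origin, the differences give:
  165·a + 50·b = -2.36
  165·a + (-115)·b = -0.52
Eliminate b (×(-115) and ×50, subtract): -27225·a = 297.400 → a = ∂z/∂x = -0.01092
Back-substitute: b = ∂z/∂y = -0.01115.
|∇f| = √(-0.01092² + -0.01115²) = 0.01561 m/m

0.0156 m/m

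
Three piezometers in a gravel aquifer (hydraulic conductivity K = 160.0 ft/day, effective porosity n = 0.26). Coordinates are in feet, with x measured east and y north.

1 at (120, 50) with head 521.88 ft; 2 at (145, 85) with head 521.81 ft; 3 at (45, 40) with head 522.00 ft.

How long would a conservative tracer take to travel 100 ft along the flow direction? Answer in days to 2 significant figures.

Differences from 1: to 2 (Δx, Δy, Δh) = (25, 35, -0.07); to 3 = (-75, -10, +0.12).
Determinant of the coordinate differences = 25·(-10) − (-75)·35 = 2375.
∂h/∂x = [(-0.07)·(-10) − (+0.12)·35] / 2375 = -0.001474
∂h/∂y = [25·(+0.12) − (-75)·(-0.07)] / 2375 = -0.0009474
|∇h| = √(-0.001474² + -0.0009474²) = 0.001752
Seepage velocity v = K·i/n = 160.0 × 0.001752 / 0.26 = 1.078 ft/day.
t = 100 / 1.078 = 92.76 days.

93 days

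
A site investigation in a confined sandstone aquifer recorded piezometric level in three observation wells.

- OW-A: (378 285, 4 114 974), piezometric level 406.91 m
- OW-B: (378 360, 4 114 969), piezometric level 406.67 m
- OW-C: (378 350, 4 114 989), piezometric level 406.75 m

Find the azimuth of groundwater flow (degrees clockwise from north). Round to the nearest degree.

129°

Differences from OW-A: to OW-B (Δx, Δy, Δh) = (75, -5, -0.24); to OW-C = (65, 15, -0.16).
Solve a·Δx + b·Δy = Δh: det = 75·15 − 65·(-5) = 1450.
∂h/∂x = [(-0.24)·15 − (-0.16)·(-5)] / 1450 = -0.003034
∂h/∂y = [75·(-0.16) − 65·(-0.24)] / 1450 = +0.002483
Flow direction (−∇h) has components (+0.003034 E, -0.002483 N).
Azimuth = atan2(E, N) = atan2(+0.003034, -0.002483) = 129.3° ≈ 129°.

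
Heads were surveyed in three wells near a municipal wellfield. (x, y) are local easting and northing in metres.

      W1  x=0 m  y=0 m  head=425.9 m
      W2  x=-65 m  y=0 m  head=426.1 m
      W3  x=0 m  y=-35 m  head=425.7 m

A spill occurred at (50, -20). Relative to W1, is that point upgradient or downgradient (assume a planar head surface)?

downgradient

∂h/∂x = (426.1 − 425.9) / (-65 − 0) = -0.003077
∂h/∂y = (425.7 − 425.9) / (-35 − 0) = +0.005714
Head at (50, -20) = 425.9 + (-0.003077)·(50) + (+0.005714)·(-20) = 425.63 m.
That is lower than the 425.9 m at W1, so the point is downgradient.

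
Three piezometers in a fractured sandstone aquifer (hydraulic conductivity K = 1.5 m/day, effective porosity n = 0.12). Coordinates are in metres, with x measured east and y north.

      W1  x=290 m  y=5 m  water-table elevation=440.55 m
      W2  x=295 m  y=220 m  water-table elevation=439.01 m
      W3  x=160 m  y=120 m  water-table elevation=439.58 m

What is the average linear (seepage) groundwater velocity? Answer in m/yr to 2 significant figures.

33 m/yr

Differences from W1: to W2 (Δx, Δy, Δh) = (5, 215, -1.54); to W3 = (-130, 115, -0.97).
Determinant of the coordinate differences = 5·115 − (-130)·215 = 28525.
∂h/∂x = [(-1.54)·115 − (-0.97)·215] / 28525 = +0.001103
∂h/∂y = [5·(-0.97) − (-130)·(-1.54)] / 28525 = -0.007188
|∇h| = √(0.001103² + -0.007188²) = 0.007272
Seepage velocity v = K·i/n = 1.5 × 0.007272 / 0.12 = 0.0909 m/day = 33.2 m/yr.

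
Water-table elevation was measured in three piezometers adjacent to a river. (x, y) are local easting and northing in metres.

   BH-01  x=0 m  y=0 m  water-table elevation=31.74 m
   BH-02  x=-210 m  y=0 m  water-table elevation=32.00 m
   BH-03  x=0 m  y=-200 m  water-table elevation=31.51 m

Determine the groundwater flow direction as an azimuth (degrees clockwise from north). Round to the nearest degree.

133°

∂h/∂x = (32.00 − 31.74) / (-210 − 0) = -0.001238
∂h/∂y = (31.51 − 31.74) / (-200 − 0) = +0.001150
Flow direction (−∇h) has components (+0.001238 E, -0.001150 N).
Azimuth = atan2(E, N) = atan2(+0.001238, -0.001150) = 132.9° ≈ 133°.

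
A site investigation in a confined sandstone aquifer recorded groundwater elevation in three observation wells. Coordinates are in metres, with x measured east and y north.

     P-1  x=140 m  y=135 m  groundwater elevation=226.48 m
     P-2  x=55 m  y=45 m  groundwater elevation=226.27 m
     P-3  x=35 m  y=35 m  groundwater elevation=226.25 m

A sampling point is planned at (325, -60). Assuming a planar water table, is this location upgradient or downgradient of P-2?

Three-point gradient (reference P-1): Δ to P-2 = (-85, -90, -0.21), Δ to P-3 = (-105, -100, -0.23).
∂h/∂x = -0.0003158, ∂h/∂y = +0.002632 (det = -950).
Head at (325, -60) = 226.48 + (-0.0003158)·(185) + (+0.002632)·(-195) = 225.91 m.
That is lower than the 226.27 m at P-2, so the point is downgradient.

downgradient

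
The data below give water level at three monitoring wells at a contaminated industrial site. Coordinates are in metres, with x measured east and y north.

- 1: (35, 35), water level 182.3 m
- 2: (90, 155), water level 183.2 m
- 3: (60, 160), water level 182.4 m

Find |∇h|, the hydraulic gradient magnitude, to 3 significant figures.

With h = a·x + b·y + c and 1 as origin, the differences give:
  55·a + 120·b = +0.9
  25·a + 125·b = +0.1
Eliminate b (×125 and ×120, subtract): 3875·a = 100.50 → a = ∂h/∂x = +0.02594
Back-substitute: b = ∂h/∂y = -0.004387.
|∇h| = √(0.02594² + -0.004387²) = 0.02631

0.0263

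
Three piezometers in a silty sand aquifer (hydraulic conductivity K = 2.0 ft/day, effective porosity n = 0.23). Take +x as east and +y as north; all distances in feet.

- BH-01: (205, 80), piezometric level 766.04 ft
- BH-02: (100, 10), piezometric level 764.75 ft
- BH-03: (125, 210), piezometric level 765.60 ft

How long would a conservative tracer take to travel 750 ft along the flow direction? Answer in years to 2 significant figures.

22 years

With h = a·x + b·y + c and BH-01 as origin, the differences give:
  (-105)·a + (-70)·b = -1.29
  (-80)·a + 130·b = -0.44
Eliminate b (×130 and ×(-70), subtract): -19250·a = -198.500 → a = ∂h/∂x = +0.01031
Back-substitute: b = ∂h/∂y = +0.002961.
|∇h| = √(0.01031² + 0.002961²) = 0.01073
Seepage velocity v = K·i/n = 2.0 × 0.01073 / 0.23 = 0.0933 ft/day.
t = 750 / 0.0933 = 8039 days = 22 years.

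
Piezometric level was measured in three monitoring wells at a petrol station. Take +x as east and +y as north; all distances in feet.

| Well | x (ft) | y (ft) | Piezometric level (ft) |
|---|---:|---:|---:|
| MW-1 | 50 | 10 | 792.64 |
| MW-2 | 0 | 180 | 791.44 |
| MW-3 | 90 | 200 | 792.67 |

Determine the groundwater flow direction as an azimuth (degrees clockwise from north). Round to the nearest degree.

281°

With h = a·x + b·y + c and MW-1 as origin, the differences give:
  (-50)·a + 170·b = -1.20
  40·a + 190·b = +0.03
Eliminate b (×190 and ×170, subtract): -16300·a = -233.100 → a = ∂h/∂x = +0.01430
Back-substitute: b = ∂h/∂y = -0.002853.
Flow direction (−∇h) has components (-0.01430 E, +0.002853 N).
Azimuth = atan2(E, N) = atan2(-0.01430, +0.002853) = 281.3° ≈ 281°.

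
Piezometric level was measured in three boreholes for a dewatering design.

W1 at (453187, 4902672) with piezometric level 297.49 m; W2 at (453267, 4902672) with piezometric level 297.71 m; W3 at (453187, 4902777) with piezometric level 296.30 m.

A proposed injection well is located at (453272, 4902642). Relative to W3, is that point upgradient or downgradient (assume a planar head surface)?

∂h/∂x = (297.71 − 297.49) / (453267 − 453187) = +0.002750
∂h/∂y = (296.30 − 297.49) / (4902777 − 4902672) = -0.01133
Head at (453272, 4902642) = 297.49 + (+0.002750)·(85) + (-0.01133)·(-30) = 298.06 m.
That is higher than the 296.30 m at W3, so the point is upgradient.

upgradient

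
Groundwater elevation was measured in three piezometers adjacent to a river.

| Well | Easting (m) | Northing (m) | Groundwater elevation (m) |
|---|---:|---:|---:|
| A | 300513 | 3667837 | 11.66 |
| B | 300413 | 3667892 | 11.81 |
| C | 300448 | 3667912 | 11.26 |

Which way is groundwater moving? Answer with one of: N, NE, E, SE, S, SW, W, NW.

NE

With h = a·x + b·y + c and A as origin, the differences give:
  (-100)·a + 55·b = +0.15
  (-65)·a + 75·b = -0.40
Eliminate b (×75 and ×55, subtract): -3925·a = 33.250 → a = ∂h/∂x = -0.008471
Back-substitute: b = ∂h/∂y = -0.01268.
Flow = −∇h = (+0.008471 east, +0.01268 north), which points northeast.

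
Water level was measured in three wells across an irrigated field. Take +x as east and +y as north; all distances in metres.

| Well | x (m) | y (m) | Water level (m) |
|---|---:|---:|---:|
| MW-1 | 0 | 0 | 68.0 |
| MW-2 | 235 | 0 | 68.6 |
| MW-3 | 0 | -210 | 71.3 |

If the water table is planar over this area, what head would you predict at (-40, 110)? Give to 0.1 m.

∂h/∂x = (68.6 − 68.0) / (235 − 0) = +0.002553
∂h/∂y = (71.3 − 68.0) / (-210 − 0) = -0.01571
h(-40, 110) = 68.0 + (+0.002553)·(-40) + (-0.01571)·(110) = 68.0 -0.102 -1.729 = 66.169 m.

66.2 m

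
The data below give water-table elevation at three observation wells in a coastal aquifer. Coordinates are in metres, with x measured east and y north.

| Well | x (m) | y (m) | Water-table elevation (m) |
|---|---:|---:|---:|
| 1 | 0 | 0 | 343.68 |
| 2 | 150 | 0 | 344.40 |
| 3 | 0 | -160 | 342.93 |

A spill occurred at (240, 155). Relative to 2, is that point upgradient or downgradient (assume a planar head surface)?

∂h/∂x = (344.40 − 343.68) / (150 − 0) = +0.004800
∂h/∂y = (342.93 − 343.68) / (-160 − 0) = +0.004687
Head at (240, 155) = 343.68 + (+0.004800)·(240) + (+0.004687)·(155) = 345.56 m.
That is higher than the 344.40 m at 2, so the point is upgradient.

upgradient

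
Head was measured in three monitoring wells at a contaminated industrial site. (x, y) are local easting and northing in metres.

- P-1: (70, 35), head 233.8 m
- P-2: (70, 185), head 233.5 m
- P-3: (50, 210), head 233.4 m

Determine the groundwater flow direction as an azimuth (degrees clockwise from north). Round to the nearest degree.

Taking P-1 as reference: P-2−P-1 = (0, 150, -0.3); P-3−P-1 = (-20, 175, -0.4).
Determinant of the coordinate differences = 0·175 − (-20)·150 = 3000.
∂h/∂x = [(-0.3)·175 − (-0.4)·150] / 3000 = +0.002500
∂h/∂y = [0·(-0.4) − (-20)·(-0.3)] / 3000 = -0.002000
Flow direction (−∇h) has components (-0.002500 E, +0.002000 N).
Azimuth = atan2(E, N) = atan2(-0.002500, +0.002000) = 308.7° ≈ 309°.

309°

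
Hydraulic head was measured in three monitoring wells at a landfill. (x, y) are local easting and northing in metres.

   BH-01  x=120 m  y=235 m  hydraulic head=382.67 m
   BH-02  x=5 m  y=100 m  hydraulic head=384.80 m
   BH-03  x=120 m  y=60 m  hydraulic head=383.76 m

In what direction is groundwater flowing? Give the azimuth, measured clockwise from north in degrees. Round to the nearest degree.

061°

Three-point gradient (reference BH-01): Δ to BH-02 = (-115, -135, +2.13), Δ to BH-03 = (0, -175, +1.09).
∂h/∂x = -0.01121, ∂h/∂y = -0.006229 (det = 20125).
Flow direction (−∇h) has components (+0.01121 E, +0.006229 N).
Azimuth = atan2(E, N) = atan2(+0.01121, +0.006229) = 60.9° ≈ 061°.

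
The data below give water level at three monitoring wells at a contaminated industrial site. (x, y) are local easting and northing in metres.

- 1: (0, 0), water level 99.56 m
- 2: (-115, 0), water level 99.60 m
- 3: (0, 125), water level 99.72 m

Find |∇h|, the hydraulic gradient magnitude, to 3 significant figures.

∂h/∂x = (99.60 − 99.56) / (-115 − 0) = -0.0003478
∂h/∂y = (99.72 − 99.56) / (125 − 0) = +0.001280
|∇h| = √(-0.0003478² + 0.001280²) = 0.001326

0.00133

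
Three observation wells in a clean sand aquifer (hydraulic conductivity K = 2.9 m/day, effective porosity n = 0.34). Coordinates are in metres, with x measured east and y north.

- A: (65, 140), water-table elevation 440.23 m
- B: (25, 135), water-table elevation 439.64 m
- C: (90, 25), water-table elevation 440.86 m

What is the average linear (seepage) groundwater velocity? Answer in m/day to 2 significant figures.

Differences from A: to B (Δx, Δy, Δh) = (-40, -5, -0.59); to C = (25, -115, +0.63).
Determinant of the coordinate differences = (-40)·(-115) − 25·(-5) = 4725.
∂h/∂x = [(-0.59)·(-115) − (+0.63)·(-5)] / 4725 = +0.01503
∂h/∂y = [(-40)·(+0.63) − 25·(-0.59)] / 4725 = -0.002212
|∇h| = √(0.01503² + -0.002212²) = 0.01519
Seepage velocity v = K·i/n = 2.9 × 0.01519 / 0.34 = 0.1296 m/day.

0.13 m/day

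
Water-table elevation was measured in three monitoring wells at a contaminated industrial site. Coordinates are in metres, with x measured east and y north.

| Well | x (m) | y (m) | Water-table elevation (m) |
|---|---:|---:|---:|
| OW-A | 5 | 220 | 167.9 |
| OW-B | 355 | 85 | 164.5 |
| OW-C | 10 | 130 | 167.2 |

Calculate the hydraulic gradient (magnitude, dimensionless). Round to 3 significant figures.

0.0101

Taking OW-A as reference: OW-B−OW-A = (350, -135, -3.4); OW-C−OW-A = (5, -90, -0.7).
Solve a·Δx + b·Δy = Δh: det = 350·(-90) − 5·(-135) = -30825.
∂h/∂x = [(-3.4)·(-90) − (-0.7)·(-135)] / -30825 = -0.006861
∂h/∂y = [350·(-0.7) − 5·(-3.4)] / -30825 = +0.007397
|∇h| = √(-0.006861² + 0.007397²) = 0.01009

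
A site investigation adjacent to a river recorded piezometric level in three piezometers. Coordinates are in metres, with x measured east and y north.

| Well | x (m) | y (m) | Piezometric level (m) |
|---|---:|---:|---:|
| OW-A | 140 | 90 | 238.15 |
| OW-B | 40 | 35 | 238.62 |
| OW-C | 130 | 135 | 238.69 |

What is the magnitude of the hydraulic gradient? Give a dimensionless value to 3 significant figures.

With h = a·x + b·y + c and OW-A as origin, the differences give:
  (-100)·a + (-55)·b = +0.47
  (-10)·a + 45·b = +0.54
Eliminate b (×45 and ×(-55), subtract): -5050·a = 50.850 → a = ∂h/∂x = -0.01007
Back-substitute: b = ∂h/∂y = +0.009762.
|∇h| = √(-0.01007² + 0.009762²) = 0.01403

0.0140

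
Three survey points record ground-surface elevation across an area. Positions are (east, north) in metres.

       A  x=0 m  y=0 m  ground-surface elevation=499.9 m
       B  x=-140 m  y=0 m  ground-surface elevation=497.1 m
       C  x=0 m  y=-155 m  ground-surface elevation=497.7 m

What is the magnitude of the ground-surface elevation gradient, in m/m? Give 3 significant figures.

∂z/∂x = (497.1 − 499.9) / (-140 − 0) = +0.02000
∂z/∂y = (497.7 − 499.9) / (-155 − 0) = +0.01419
|∇f| = √(0.02000² + 0.01419²) = 0.02452 m/m

0.0245 m/m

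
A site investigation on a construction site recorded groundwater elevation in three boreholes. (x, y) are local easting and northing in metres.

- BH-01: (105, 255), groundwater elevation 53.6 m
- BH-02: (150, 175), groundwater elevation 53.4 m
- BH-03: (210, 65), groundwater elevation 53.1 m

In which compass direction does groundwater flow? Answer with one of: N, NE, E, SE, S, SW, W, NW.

SW

Differences from BH-01: to BH-02 (Δx, Δy, Δh) = (45, -80, -0.2); to BH-03 = (105, -190, -0.5).
Solve a·Δx + b·Δy = Δh: det = 45·(-190) − 105·(-80) = -150.
∂h/∂x = [(-0.2)·(-190) − (-0.5)·(-80)] / -150 = +0.01333
∂h/∂y = [45·(-0.5) − 105·(-0.2)] / -150 = +0.010000
Flow = −∇h = (-0.01333 east, -0.010000 north), which points southwest.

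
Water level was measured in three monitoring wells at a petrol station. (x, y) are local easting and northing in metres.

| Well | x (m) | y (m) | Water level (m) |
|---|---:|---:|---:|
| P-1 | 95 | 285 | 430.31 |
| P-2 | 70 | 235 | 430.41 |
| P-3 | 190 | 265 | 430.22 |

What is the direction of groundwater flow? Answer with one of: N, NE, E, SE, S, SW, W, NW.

NE

Three-point gradient (reference P-1): Δ to P-2 = (-25, -50, +0.10), Δ to P-3 = (95, -20, -0.09).
∂h/∂x = -0.001238, ∂h/∂y = -0.001381 (det = 5250).
Flow = −∇h = (+0.001238 east, +0.001381 north), which points northeast.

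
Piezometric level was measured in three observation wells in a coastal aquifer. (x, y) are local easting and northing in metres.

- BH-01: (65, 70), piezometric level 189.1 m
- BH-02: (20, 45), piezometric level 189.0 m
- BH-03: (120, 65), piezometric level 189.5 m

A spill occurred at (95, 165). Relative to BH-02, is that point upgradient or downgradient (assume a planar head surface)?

With h = a·x + b·y + c and BH-01 as origin, the differences give:
  (-45)·a + (-25)·b = -0.1
  55·a + (-5)·b = +0.4
Eliminate b (×(-5) and ×(-25), subtract): 1600·a = 10.50 → a = ∂h/∂x = +0.006563
Back-substitute: b = ∂h/∂y = -0.007813.
Head at (95, 165) = 189.1 + (+0.006563)·(30) + (-0.007813)·(95) = 188.55 m.
That is lower than the 189.0 m at BH-02, so the point is downgradient.

downgradient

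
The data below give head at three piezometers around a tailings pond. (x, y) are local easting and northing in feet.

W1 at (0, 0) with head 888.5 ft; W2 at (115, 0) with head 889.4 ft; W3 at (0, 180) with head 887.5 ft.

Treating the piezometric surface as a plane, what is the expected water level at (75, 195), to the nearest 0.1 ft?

∂h/∂x = (889.4 − 888.5) / (115 − 0) = +0.007826
∂h/∂y = (887.5 − 888.5) / (180 − 0) = -0.005556
h(75, 195) = 888.5 + (+0.007826)·(75) + (-0.005556)·(195) = 888.5 +0.587 -1.083 = 888.004 ft.

888.0 ft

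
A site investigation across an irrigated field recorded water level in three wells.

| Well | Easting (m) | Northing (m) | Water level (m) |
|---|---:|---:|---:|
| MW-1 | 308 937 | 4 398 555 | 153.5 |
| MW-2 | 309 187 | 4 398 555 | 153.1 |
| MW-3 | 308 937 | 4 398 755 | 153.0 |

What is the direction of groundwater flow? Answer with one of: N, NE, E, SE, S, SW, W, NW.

NE

∂h/∂x = (153.1 − 153.5) / (309187 − 308937) = -0.001600
∂h/∂y = (153.0 − 153.5) / (4398755 − 4398555) = -0.002500
Flow = −∇h = (+0.001600 east, +0.002500 north), which points northeast.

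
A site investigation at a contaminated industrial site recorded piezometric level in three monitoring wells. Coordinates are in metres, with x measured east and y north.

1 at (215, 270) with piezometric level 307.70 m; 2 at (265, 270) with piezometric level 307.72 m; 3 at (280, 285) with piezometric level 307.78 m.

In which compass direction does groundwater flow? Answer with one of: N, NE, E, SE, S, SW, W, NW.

With h = a·x + b·y + c and 1 as origin, the differences give:
  50·a + 0·b = +0.02
  65·a + 15·b = +0.08
Eliminate b (×15 and ×0, subtract): 750·a = 0.300 → a = ∂h/∂x = +0.0004000
Back-substitute: b = ∂h/∂y = +0.003600.
Flow = −∇h = (-0.0004000 east, -0.003600 north), which points south.

S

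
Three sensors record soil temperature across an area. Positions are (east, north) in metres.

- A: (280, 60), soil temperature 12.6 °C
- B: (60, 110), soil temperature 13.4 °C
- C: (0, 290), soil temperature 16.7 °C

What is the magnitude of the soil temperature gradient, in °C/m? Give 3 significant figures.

With T = a·x + b·y + c and A as origin, the differences give:
  (-220)·a + 50·b = +0.8
  (-280)·a + 230·b = +4.1
Eliminate b (×230 and ×50, subtract): -36600·a = -21.00 → a = ∂T/∂x = +0.0005738
Back-substitute: b = ∂T/∂y = +0.01852.
|∇f| = √(0.0005738² + 0.01852²) = 0.01853 °C/m

0.0185 °C/m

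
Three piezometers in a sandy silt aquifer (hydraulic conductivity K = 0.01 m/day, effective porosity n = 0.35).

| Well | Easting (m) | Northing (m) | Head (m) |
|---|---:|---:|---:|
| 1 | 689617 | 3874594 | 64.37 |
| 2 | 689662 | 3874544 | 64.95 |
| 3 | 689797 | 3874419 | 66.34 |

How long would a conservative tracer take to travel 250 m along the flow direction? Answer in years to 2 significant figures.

With h = a·x + b·y + c and 1 as origin, the differences give:
  45·a + (-50)·b = +0.58
  180·a + (-175)·b = +1.97
Eliminate b (×(-175) and ×(-50), subtract): 1125·a = -3.000 → a = ∂h/∂x = -0.002667
Back-substitute: b = ∂h/∂y = -0.01400.
|∇h| = √(-0.002667² + -0.01400²) = 0.01425
Seepage velocity v = K·i/n = 0.01 × 0.01425 / 0.35 = 0.0004071 m/day.
t = 250 / 0.0004071 = 6.141e+05 days = 1.68e+03 years.

1700 years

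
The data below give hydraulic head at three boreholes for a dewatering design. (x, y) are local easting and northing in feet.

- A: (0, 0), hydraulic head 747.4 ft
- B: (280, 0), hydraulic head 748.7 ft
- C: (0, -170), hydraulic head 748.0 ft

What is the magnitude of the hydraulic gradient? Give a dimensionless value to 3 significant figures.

0.00583

∂h/∂x = (748.7 − 747.4) / (280 − 0) = +0.004643
∂h/∂y = (748.0 − 747.4) / (-170 − 0) = -0.003529
|∇h| = √(0.004643² + -0.003529²) = 0.005832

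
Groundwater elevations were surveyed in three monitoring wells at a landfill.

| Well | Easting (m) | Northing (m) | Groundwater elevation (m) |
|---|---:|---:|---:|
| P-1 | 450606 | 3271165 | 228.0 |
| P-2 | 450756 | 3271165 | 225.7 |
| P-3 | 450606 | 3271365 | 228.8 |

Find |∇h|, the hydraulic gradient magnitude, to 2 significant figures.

∂h/∂x = (225.7 − 228.0) / (450756 − 450606) = -0.01533
∂h/∂y = (228.8 − 228.0) / (3271365 − 3271165) = +0.004000
|∇h| = √(-0.01533² + 0.004000²) = 0.01584

0.016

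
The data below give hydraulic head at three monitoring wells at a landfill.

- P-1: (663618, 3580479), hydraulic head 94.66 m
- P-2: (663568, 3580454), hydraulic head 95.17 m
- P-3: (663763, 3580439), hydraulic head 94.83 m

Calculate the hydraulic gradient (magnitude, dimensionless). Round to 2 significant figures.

Three-point gradient (reference P-1): Δ to P-2 = (-50, -25, +0.51), Δ to P-3 = (145, -40, +0.17).
∂h/∂x = -0.002871, ∂h/∂y = -0.01466 (det = 5625).
|∇h| = √(-0.002871² + -0.01466²) = 0.01494

0.015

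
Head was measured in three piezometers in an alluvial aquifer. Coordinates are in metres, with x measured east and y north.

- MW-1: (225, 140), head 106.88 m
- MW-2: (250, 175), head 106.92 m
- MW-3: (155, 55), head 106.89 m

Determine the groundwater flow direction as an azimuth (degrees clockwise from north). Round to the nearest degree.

129°

Differences from MW-1: to MW-2 (Δx, Δy, Δh) = (25, 35, +0.04); to MW-3 = (-70, -85, +0.01).
Determinant of the coordinate differences = 25·(-85) − (-70)·35 = 325.
∂h/∂x = [(+0.04)·(-85) − (+0.01)·35] / 325 = -0.01154
∂h/∂y = [25·(+0.01) − (-70)·(+0.04)] / 325 = +0.009385
Flow direction (−∇h) has components (+0.01154 E, -0.009385 N).
Azimuth = atan2(E, N) = atan2(+0.01154, -0.009385) = 129.1° ≈ 129°.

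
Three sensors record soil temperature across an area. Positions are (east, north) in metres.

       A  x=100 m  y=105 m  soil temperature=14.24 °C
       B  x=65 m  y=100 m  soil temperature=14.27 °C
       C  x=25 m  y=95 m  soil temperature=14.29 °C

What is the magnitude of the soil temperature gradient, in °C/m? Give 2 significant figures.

0.020 °C/m

Differences from A: to B (Δx, Δy, Δh) = (-35, -5, +0.03); to C = (-75, -10, +0.05).
Determinant of the coordinate differences = (-35)·(-10) − (-75)·(-5) = -25.
∂T/∂x = [(+0.03)·(-10) − (+0.05)·(-5)] / -25 = +0.002000
∂T/∂y = [(-35)·(+0.05) − (-75)·(+0.03)] / -25 = -0.02000
|∇f| = √(0.002000² + -0.02000²) = 0.0201 °C/m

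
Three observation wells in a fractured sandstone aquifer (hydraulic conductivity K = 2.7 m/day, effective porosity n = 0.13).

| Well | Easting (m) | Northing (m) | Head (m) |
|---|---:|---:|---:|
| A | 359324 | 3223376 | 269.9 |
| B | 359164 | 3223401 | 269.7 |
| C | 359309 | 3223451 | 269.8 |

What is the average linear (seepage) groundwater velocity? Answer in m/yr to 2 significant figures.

12 m/yr

With h = a·x + b·y + c and A as origin, the differences give:
  (-160)·a + 25·b = -0.2
  (-15)·a + 75·b = -0.1
Eliminate b (×75 and ×25, subtract): -11625·a = -12.50 → a = ∂h/∂x = +0.001075
Back-substitute: b = ∂h/∂y = -0.001118.
|∇h| = √(0.001075² + -0.001118²) = 0.001551
Seepage velocity v = K·i/n = 2.7 × 0.001551 / 0.13 = 0.03221 m/day = 11.76 m/yr.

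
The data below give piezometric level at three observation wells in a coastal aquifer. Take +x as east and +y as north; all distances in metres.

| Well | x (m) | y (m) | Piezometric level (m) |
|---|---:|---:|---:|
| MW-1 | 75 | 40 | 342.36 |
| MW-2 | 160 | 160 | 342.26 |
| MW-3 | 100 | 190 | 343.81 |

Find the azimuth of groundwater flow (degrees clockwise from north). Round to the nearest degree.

With h = a·x + b·y + c and MW-1 as origin, the differences give:
  85·a + 120·b = -0.10
  25·a + 150·b = +1.45
Eliminate b (×150 and ×120, subtract): 9750·a = -189.000 → a = ∂h/∂x = -0.01938
Back-substitute: b = ∂h/∂y = +0.01290.
Flow direction (−∇h) has components (+0.01938 E, -0.01290 N).
Azimuth = atan2(E, N) = atan2(+0.01938, -0.01290) = 123.6° ≈ 124°.

124°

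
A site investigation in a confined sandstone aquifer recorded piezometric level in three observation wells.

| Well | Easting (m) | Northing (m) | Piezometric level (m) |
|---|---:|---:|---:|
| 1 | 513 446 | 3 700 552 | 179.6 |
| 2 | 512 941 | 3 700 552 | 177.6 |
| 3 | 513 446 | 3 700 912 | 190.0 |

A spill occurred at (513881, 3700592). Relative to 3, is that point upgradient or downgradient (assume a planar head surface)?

∂h/∂x = (177.6 − 179.6) / (512941 − 513446) = +0.003960
∂h/∂y = (190.0 − 179.6) / (3700912 − 3700552) = +0.02889
Head at (513881, 3700592) = 179.6 + (+0.003960)·(435) + (+0.02889)·(40) = 182.48 m.
That is lower than the 190.0 m at 3, so the point is downgradient.

downgradient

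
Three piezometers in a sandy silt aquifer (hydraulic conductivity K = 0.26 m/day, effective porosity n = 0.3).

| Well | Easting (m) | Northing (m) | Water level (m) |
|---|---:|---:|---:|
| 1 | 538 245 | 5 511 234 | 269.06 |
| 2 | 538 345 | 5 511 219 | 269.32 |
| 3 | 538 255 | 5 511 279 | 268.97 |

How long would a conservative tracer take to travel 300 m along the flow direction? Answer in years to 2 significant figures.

Three-point gradient (reference 1): Δ to 2 = (100, -15, +0.26), Δ to 3 = (10, 45, -0.09).
∂h/∂x = +0.002226, ∂h/∂y = -0.002495 (det = 4650).
|∇h| = √(0.002226² + -0.002495²) = 0.003344
Seepage velocity v = K·i/n = 0.26 × 0.003344 / 0.3 = 0.002898 m/day.
t = 300 / 0.002898 = 1.035e+05 days = 283 years.

280 years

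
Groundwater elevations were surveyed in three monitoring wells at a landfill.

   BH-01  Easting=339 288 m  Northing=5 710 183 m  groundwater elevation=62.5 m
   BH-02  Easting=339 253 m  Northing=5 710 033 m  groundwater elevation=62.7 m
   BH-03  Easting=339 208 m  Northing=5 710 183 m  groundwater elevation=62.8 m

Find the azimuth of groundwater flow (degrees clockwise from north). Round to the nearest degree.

Differences from BH-01: to BH-02 (Δx, Δy, Δh) = (-35, -150, +0.2); to BH-03 = (-80, 0, +0.3).
Solve a·Δx + b·Δy = Δh: det = (-35)·0 − (-80)·(-150) = -12000.
∂h/∂x = [(+0.2)·0 − (+0.3)·(-150)] / -12000 = -0.003750
∂h/∂y = [(-35)·(+0.3) − (-80)·(+0.2)] / -12000 = -0.0004583
Flow direction (−∇h) has components (+0.003750 E, +0.0004583 N).
Azimuth = atan2(E, N) = atan2(+0.003750, +0.0004583) = 83.0° ≈ 083°.

083°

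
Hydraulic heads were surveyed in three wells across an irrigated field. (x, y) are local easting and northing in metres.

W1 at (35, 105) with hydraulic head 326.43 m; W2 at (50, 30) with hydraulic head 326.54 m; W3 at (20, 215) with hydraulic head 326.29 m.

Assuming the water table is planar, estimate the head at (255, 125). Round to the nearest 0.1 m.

327.1 m

With h = a·x + b·y + c and W1 as origin, the differences give:
  15·a + (-75)·b = +0.11
  (-15)·a + 110·b = -0.14
Eliminate b (×110 and ×(-75), subtract): 525·a = 1.600 → a = ∂h/∂x = +0.003048
Back-substitute: b = ∂h/∂y = -0.0008571.
h(255, 125) = 326.43 + (+0.003048)·(220) + (-0.0008571)·(20) = 326.43 +0.670 -0.017 = 327.083 m.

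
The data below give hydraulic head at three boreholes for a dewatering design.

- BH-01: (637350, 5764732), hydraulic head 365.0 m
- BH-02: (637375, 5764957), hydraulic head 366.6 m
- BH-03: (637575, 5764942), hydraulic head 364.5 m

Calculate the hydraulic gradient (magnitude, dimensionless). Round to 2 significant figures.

Differences from BH-01: to BH-02 (Δx, Δy, Δh) = (25, 225, +1.6); to BH-03 = (225, 210, -0.5).
Determinant of the coordinate differences = 25·210 − 225·225 = -45375.
∂h/∂x = [(+1.6)·210 − (-0.5)·225] / -45375 = -0.009884
∂h/∂y = [25·(-0.5) − 225·(+1.6)] / -45375 = +0.008209
|∇h| = √(-0.009884² + 0.008209²) = 0.01285

0.013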